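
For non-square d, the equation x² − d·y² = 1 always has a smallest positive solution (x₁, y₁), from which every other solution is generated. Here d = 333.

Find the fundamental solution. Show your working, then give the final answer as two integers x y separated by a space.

73 4

d=333: √d = [18; 4,36] (ℓ=2, even), read p_1/q_1
k=0  a_k=18  p_k/q_k = 18/1
k=1  a_k=4  p_k/q_k = 73/4
(x₁, y₁) = (73, 4);  73² − 333·4² = 1 ✓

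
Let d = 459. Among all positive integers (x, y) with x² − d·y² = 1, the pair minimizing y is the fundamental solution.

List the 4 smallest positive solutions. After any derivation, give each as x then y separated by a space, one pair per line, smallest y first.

499850 23331
499700044999 23324000700
499550134985000450 23317003499766669
499400269944005249820001 23310008398693414998600

√459 → a₀=21, period (2,2,1,4,21,4,1,2,2,42); ℓ=10 even so k=9
k=0  a_k=21  p_k/q_k = 21/1
k=1  a_k=2  p_k/q_k = 43/2
k=2  a_k=2  p_k/q_k = 107/5
k=3  a_k=1  p_k/q_k = 150/7
k=4  a_k=4  p_k/q_k = 707/33
k=5  a_k=21  p_k/q_k = 14997/700
k=6  a_k=4  p_k/q_k = 60695/2833
k=7  a_k=1  p_k/q_k = 75692/3533
k=8  a_k=2  p_k/q_k = 212079/9899
k=9  a_k=2  p_k/q_k = 499850/23331
fundamental: x₁=499850, y₁=23331  (since 249850022500 − 459·544335561 = 1)
k=2:  x_2 = 499850·499850+459·23331·23331 = 499700044999,  y_2 = 499850·23331+23331·499850 = 23324000700
k=3:  x_3 = 499850·499700044999+459·23331·23324000700 = 499550134985000450,  y_3 = 499850·23324000700+23331·499700044999 = 23317003499766669
k=4:  x_4 = 499850·499550134985000450+459·23331·23317003499766669 = 499400269944005249820001,  y_4 = 499850·23317003499766669+23331·499550134985000450 = 23310008398693414998600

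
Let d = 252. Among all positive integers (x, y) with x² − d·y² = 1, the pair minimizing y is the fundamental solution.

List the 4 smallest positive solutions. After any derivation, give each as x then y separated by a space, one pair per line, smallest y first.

√252 = [15; 1,6,1,30, …], period ℓ=4 (even) → k=3
a_0=15:  p_0=15·1+0=15,  q_0=15·0+1=1
a_1=1:  p_1=1·15+1=16,  q_1=1·1+0=1
a_2=6:  p_2=6·16+15=111,  q_2=6·1+1=7
a_3=1:  p_3=1·111+16=127,  q_3=1·7+1=8
→ (127, 8).  Check: 127²=16129, 252·8²=16128, difference 1.
(x_2, y_2) = (127·127 + 252·8·8, 127·8 + 8·127) = (32257, 2032)
(x_3, y_3) = (127·32257 + 252·8·2032, 127·2032 + 8·32257) = (8193151, 516120)
(x_4, y_4) = (127·8193151 + 252·8·516120, 127·516120 + 8·8193151) = (2081028097, 131092448)

127 8
32257 2032
8193151 516120
2081028097 131092448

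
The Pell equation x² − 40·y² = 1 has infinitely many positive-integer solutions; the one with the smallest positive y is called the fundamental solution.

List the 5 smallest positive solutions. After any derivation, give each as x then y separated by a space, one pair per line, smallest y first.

19 3
721 114
27379 4329
1039681 164388
39480499 6242415

d=40: √d = [6; 3,12] (ℓ=2, even), read p_1/q_1
step 0: (6, 1)  from 6·(1,0) + (0,1)
step 1: (19, 3)  from 3·(6,1) + (1,0)
fundamental: x₁=19, y₁=3  (since 361 − 40·9 = 1)
k=2:  x_2 = 19·19+40·3·3 = 721,  y_2 = 19·3+3·19 = 114
k=3:  x_3 = 19·721+40·3·114 = 27379,  y_3 = 19·114+3·721 = 4329
k=4:  x_4 = 19·27379+40·3·4329 = 1039681,  y_4 = 19·4329+3·27379 = 164388
k=5:  x_5 = 19·1039681+40·3·164388 = 39480499,  y_5 = 19·164388+3·1039681 = 6242415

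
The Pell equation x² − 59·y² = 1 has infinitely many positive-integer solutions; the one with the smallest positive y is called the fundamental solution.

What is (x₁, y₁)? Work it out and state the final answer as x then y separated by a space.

530 69

[7; 1,2,7,2,1,14] for √59; ℓ=6 ⇒ convergent index 5
k=0  a_k=7  p_k/q_k = 7/1
…
k=2  a_k=2  p_k/q_k = 23/3
k=3  a_k=7  p_k/q_k = 169/22
k=4  a_k=2  p_k/q_k = 361/47
k=5  a_k=1  p_k/q_k = 530/69
fundamental: x₁=530, y₁=69  (since 280900 − 59·4761 = 1)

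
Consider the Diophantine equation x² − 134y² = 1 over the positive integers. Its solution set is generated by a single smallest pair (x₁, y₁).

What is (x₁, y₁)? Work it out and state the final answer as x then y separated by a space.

√134 → a₀=11, period (1,1,2,1,3,…,1,1,22); ℓ=14 even so k=13
a_0=11:  p_0=11·1+0=11,  q_0=11·0+1=1
a_1=1:  p_1=1·11+1=12,  q_1=1·1+0=1
a_2=1:  p_2=1·12+11=23,  q_2=1·1+1=2
a_3=2:  p_3=2·23+12=58,  q_3=2·2+1=5
…
a_7=10:  p_7=10·382+301=4121,  q_7=10·33+26=356
a_8=1:  p_8=1·4121+382=4503,  q_8=1·356+33=389
…
a_10=1:  p_10=1·17630+4503=22133,  q_10=1·1523+389=1912
…
a_12=1:  p_12=1·61896+22133=84029,  q_12=1·5347+1912=7259
a_13=1:  p_13=1·84029+61896=145925,  q_13=1·7259+5347=12606
(x₁, y₁) = (145925, 12606);  145925² − 134·12606² = 1 ✓

145925 12606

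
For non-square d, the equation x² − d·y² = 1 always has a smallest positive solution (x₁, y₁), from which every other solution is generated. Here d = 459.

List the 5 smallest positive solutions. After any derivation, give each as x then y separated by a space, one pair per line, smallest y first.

√459 = [21; 2,2,1,4,21,4,1,2,2,42, …], period ℓ=10 (even) → k=9
k=0  a_k=21  p_k/q_k = 21/1
…
k=2  a_k=2  p_k/q_k = 107/5
…
k=7  a_k=1  p_k/q_k = 75692/3533
k=8  a_k=2  p_k/q_k = 212079/9899
k=9  a_k=2  p_k/q_k = 499850/23331
(x₁, y₁) = (499850, 23331);  499850² − 459·23331² = 1 ✓
k=2:  x_2 = 499850·499850+459·23331·23331 = 499700044999,  y_2 = 499850·23331+23331·499850 = 23324000700
k=3:  x_3 = 499850·499700044999+459·23331·23324000700 = 499550134985000450,  y_3 = 499850·23324000700+23331·499700044999 = 23317003499766669
k=4:  x_4 = 499850·499550134985000450+459·23331·23317003499766669 = 499400269944005249820001,  y_4 = 499850·23317003499766669+23331·499550134985000450 = 23310008398693414998600
k=5:  x_5 = 499850·499400269944005249820001+459·23331·23310008398693414998600 = 499250449862522498110069999250,  y_5 = 499850·23310008398693414998600+23331·499400269944005249820001 = 23303015396150489970600653331

499850 23331
499700044999 23324000700
499550134985000450 23317003499766669
499400269944005249820001 23310008398693414998600
499250449862522498110069999250 23303015396150489970600653331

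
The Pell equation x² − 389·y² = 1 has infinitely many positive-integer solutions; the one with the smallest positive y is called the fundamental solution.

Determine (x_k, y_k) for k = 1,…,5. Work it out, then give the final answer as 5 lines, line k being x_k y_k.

d=389: √d = [19; 1,2,1,1,1,1,2,1,38] (ℓ=9, odd), read p_17/q_17
k=0  a_k=19  p_k/q_k = 19/1
…
k=2  a_k=2  p_k/q_k = 59/3
k=3  a_k=1  p_k/q_k = 79/4
k=4  a_k=1  p_k/q_k = 138/7
k=5  a_k=1  p_k/q_k = 217/11
k=6  a_k=1  p_k/q_k = 355/18
…
k=8  a_k=1  p_k/q_k = 1282/65
k=9  a_k=38  p_k/q_k = 49643/2517
k=10  a_k=1  p_k/q_k = 50925/2582
…
k=13  a_k=1  p_k/q_k = 353911/17944
k=14  a_k=1  p_k/q_k = 556329/28207
k=15  a_k=1  p_k/q_k = 910240/46151
k=16  a_k=2  p_k/q_k = 2376809/120509
k=17  a_k=1  p_k/q_k = 3287049/166660
→ (3287049, 166660).  Check: 3287049²=10804691128401, 389·166660²=10804691128400, difference 1.
n=2: (3287049,166660)∘(3287049,166660) = (3287049·3287049+389·166660·166660, 3287049·166660+166660·3287049) = (21609382256801,1095639172680)
n=3: (21609382256801,1095639172680)∘(3287049,166660) = (3287049·21609382256801+389·166660·1095639172680, 3287049·1095639172680+166660·21609382256801) = (142062196675667653449,7202839293837075980)
n=4: (142062196675667653449,7202839293837075980)∘(3287049,166660) = (3287049·142062196675667653449+389·166660·7202839293837075980, 3287049·7202839293837075980+166660·142062196675667653449) = (933930803041091759821507201,47352171395934637886793360)
n=5: (933930803041091759821507201,47352171395934637886793360)∘(3287049,166660) = (3287049·933930803041091759821507201+389·166660·47352171395934637886793360, 3287049·47352171395934637886793360+166660·933930803041091759821507201) = (6139752624410693193862375179426249,311297815269663908222998617313300)

3287049 166660
21609382256801 1095639172680
142062196675667653449 7202839293837075980
933930803041091759821507201 47352171395934637886793360
6139752624410693193862375179426249 311297815269663908222998617313300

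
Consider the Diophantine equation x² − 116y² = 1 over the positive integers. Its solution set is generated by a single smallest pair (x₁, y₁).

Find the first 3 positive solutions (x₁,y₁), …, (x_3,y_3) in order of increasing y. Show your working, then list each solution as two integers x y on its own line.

√116 = [10; 1,3,2,1,4,1,2,3,1,20, …], period ℓ=10 (even) → k=9
step 0: (10, 1)  from 10·(1,0) + (0,1)
…
step 2: (43, 4)  from 3·(11,1) + (10,1)
step 3: (97, 9)  from 2·(43,4) + (11,1)
step 4: (140, 13)  from 1·(97,9) + (43,4)
…
step 8: (7550, 701)  from 3·(2251,209) + (797,74)
step 9: (9801, 910)  from 1·(7550,701) + (2251,209)
→ (9801, 910).  Check: 9801²=96059601, 116·910²=96059600, difference 1.
(x_2, y_2) = (9801·9801 + 116·910·910, 9801·910 + 910·9801) = (192119201, 17837820)
(x_3, y_3) = (9801·192119201 + 116·910·17837820, 9801·17837820 + 910·192119201) = (3765920568201, 349656946730)

9801 910
192119201 17837820
3765920568201 349656946730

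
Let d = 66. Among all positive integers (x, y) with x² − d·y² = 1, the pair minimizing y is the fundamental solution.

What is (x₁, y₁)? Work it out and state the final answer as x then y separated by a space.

65 8

[8; 8,16] for √66; ℓ=2 ⇒ convergent index 1
step 0: (8, 1)  from 8·(1,0) + (0,1)
step 1: (65, 8)  from 8·(8,1) + (1,0)
fundamental: x₁=65, y₁=8  (since 4225 − 66·64 = 1)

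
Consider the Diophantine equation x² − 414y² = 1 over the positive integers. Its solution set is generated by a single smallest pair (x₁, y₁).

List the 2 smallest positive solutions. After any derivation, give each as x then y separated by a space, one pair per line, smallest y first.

[20; 2,1,7,2,7,1,2,40] for √414; ℓ=8 ⇒ convergent index 7
k=0  a_k=20  p_k/q_k = 20/1
k=1  a_k=2  p_k/q_k = 41/2
k=2  a_k=1  p_k/q_k = 61/3
k=3  a_k=7  p_k/q_k = 468/23
k=4  a_k=2  p_k/q_k = 997/49
k=5  a_k=7  p_k/q_k = 7447/366
k=6  a_k=1  p_k/q_k = 8444/415
k=7  a_k=2  p_k/q_k = 24335/1196
→ (24335, 1196).  Check: 24335²=592192225, 414·1196²=592192224, difference 1.
n=2: (24335,1196)∘(24335,1196) = (24335·24335+414·1196·1196, 24335·1196+1196·24335) = (1184384449,58209320)

24335 1196
1184384449 58209320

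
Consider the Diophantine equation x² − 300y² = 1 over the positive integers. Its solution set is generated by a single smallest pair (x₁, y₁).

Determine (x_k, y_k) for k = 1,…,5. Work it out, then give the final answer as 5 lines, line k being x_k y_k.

1351 78
3650401 210756
9863382151 569462634
26650854921601 1538687826312
72010600134783751 4157533937232390

d=300: √d = [17; 3,8,3,34] (ℓ=4, even), read p_3/q_3
k=0  a_k=17  p_k/q_k = 17/1
k=1  a_k=3  p_k/q_k = 52/3
k=2  a_k=8  p_k/q_k = 433/25
k=3  a_k=3  p_k/q_k = 1351/78
fundamental: x₁=1351, y₁=78  (since 1825201 − 300·6084 = 1)
n=2: (1351,78)∘(1351,78) = (1351·1351+300·78·78, 1351·78+78·1351) = (3650401,210756)
n=3: (3650401,210756)∘(1351,78) = (1351·3650401+300·78·210756, 1351·210756+78·3650401) = (9863382151,569462634)
n=4: (9863382151,569462634)∘(1351,78) = (1351·9863382151+300·78·569462634, 1351·569462634+78·9863382151) = (26650854921601,1538687826312)
n=5: (26650854921601,1538687826312)∘(1351,78) = (1351·26650854921601+300·78·1538687826312, 1351·1538687826312+78·26650854921601) = (72010600134783751,4157533937232390)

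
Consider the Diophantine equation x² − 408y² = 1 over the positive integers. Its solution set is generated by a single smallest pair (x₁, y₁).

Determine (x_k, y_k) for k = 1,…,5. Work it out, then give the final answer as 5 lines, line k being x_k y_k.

101 5
20401 1010
4120901 204015
832401601 41210020
168141002501 8324220025

d=408: √d = [20; 5,40] (ℓ=2, even), read p_1/q_1
i=0: a=20 ⇒ p=20, q=1
i=1: a=5 ⇒ p=101, q=5
→ (101, 5).  Check: 101²=10201, 408·5²=10200, difference 1.
n=2: (101,5)∘(101,5) = (101·101+408·5·5, 101·5+5·101) = (20401,1010)
n=3: (20401,1010)∘(101,5) = (101·20401+408·5·1010, 101·1010+5·20401) = (4120901,204015)
n=4: (4120901,204015)∘(101,5) = (101·4120901+408·5·204015, 101·204015+5·4120901) = (832401601,41210020)
n=5: (832401601,41210020)∘(101,5) = (101·832401601+408·5·41210020, 101·41210020+5·832401601) = (168141002501,8324220025)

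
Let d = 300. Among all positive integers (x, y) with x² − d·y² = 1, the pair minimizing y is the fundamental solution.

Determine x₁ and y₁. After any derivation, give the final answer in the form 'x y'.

√300 → a₀=17, period (3,8,3,34); ℓ=4 even so k=3
k=0  a_k=17  p_k/q_k = 17/1
k=1  a_k=3  p_k/q_k = 52/3
k=2  a_k=8  p_k/q_k = 433/25
k=3  a_k=3  p_k/q_k = 1351/78
fundamental: x₁=1351, y₁=78  (since 1825201 − 300·6084 = 1)

1351 78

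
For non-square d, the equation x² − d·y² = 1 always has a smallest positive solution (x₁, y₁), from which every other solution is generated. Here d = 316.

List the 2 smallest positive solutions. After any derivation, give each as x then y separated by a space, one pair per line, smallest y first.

12799 720
327628801 18430560

[17; 1,3,2,8,2,3,1,34] for √316; ℓ=8 ⇒ convergent index 7
k=0  a_k=17  p_k/q_k = 17/1
…
k=6  a_k=3  p_k/q_k = 9937/559
k=7  a_k=1  p_k/q_k = 12799/720
→ (12799, 720).  Check: 12799²=163814401, 316·720²=163814400, difference 1.
n=2: (12799,720)∘(12799,720) = (12799·12799+316·720·720, 12799·720+720·12799) = (327628801,18430560)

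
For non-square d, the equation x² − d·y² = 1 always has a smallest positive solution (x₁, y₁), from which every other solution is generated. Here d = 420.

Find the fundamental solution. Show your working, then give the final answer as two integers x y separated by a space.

41 2

d=420: √d = [20; 2,40] (ℓ=2, even), read p_1/q_1
k=0  a_k=20  p_k/q_k = 20/1
k=1  a_k=2  p_k/q_k = 41/2
→ (41, 2).  Check: 41²=1681, 420·2²=1680, difference 1.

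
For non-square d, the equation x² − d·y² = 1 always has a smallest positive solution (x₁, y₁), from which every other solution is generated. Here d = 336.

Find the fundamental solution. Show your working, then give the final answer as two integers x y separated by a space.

√336 = [18; 3,36, …], period ℓ=2 (even) → k=1
a_0=18:  p_0=18·1+0=18,  q_0=18·0+1=1
a_1=3:  p_1=3·18+1=55,  q_1=3·1+0=3
fundamental: x₁=55, y₁=3  (since 3025 − 336·9 = 1)

55 3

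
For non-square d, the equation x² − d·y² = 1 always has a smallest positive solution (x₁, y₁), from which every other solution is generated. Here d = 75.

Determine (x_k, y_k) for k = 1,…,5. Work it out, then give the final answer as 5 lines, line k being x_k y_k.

[8; 1,1,1,16] for √75; ℓ=4 ⇒ convergent index 3
a_0=8:  p_0=8·1+0=8,  q_0=8·0+1=1
a_1=1:  p_1=1·8+1=9,  q_1=1·1+0=1
a_2=1:  p_2=1·9+8=17,  q_2=1·1+1=2
a_3=1:  p_3=1·17+9=26,  q_3=1·2+1=3
fundamental: x₁=26, y₁=3  (since 676 − 75·9 = 1)
n=2: (26,3)∘(26,3) = (26·26+75·3·3, 26·3+3·26) = (1351,156)
n=3: (1351,156)∘(26,3) = (26·1351+75·3·156, 26·156+3·1351) = (70226,8109)
n=4: (70226,8109)∘(26,3) = (26·70226+75·3·8109, 26·8109+3·70226) = (3650401,421512)
n=5: (3650401,421512)∘(26,3) = (26·3650401+75·3·421512, 26·421512+3·3650401) = (189750626,21910515)

26 3
1351 156
70226 8109
3650401 421512
189750626 21910515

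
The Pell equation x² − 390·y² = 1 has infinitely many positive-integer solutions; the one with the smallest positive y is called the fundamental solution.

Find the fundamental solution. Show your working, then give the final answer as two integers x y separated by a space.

79 4

[19; 1,2,1,38] for √390; ℓ=4 ⇒ convergent index 3
step 0: (19, 1)  from 19·(1,0) + (0,1)
step 1: (20, 1)  from 1·(19,1) + (1,0)
step 2: (59, 3)  from 2·(20,1) + (19,1)
step 3: (79, 4)  from 1·(59,3) + (20,1)
→ (79, 4).  Check: 79²=6241, 390·4²=6240, difference 1.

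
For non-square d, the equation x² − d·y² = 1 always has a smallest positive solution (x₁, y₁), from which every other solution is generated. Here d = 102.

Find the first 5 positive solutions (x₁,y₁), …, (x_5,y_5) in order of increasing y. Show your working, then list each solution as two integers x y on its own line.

101 10
20401 2020
4120901 408030
832401601 82420040
168141002501 16648440050

√102 → a₀=10, period (10,20); ℓ=2 even so k=1
a_0=10:  p_0=10·1+0=10,  q_0=10·0+1=1
a_1=10:  p_1=10·10+1=101,  q_1=10·1+0=10
(x₁, y₁) = (101, 10);  101² − 102·10² = 1 ✓
(x_2, y_2) = (101·101 + 102·10·10, 101·10 + 10·101) = (20401, 2020)
(x_3, y_3) = (101·20401 + 102·10·2020, 101·2020 + 10·20401) = (4120901, 408030)
(x_4, y_4) = (101·4120901 + 102·10·408030, 101·408030 + 10·4120901) = (832401601, 82420040)
(x_5, y_5) = (101·832401601 + 102·10·82420040, 101·82420040 + 10·832401601) = (168141002501, 16648440050)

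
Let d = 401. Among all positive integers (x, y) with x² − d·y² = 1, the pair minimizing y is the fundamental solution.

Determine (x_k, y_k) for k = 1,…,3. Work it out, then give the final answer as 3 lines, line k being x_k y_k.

d=401: √d = [20; 40] (ℓ=1, odd), read p_1/q_1
step 0: (20, 1)  from 20·(1,0) + (0,1)
step 1: (801, 40)  from 40·(20,1) + (1,0)
(x₁, y₁) = (801, 40);  801² − 401·40² = 1 ✓
n=2: (801,40)∘(801,40) = (801·801+401·40·40, 801·40+40·801) = (1283201,64080)
n=3: (1283201,64080)∘(801,40) = (801·1283201+401·40·64080, 801·64080+40·1283201) = (2055687201,102656120)

801 40
1283201 64080
2055687201 102656120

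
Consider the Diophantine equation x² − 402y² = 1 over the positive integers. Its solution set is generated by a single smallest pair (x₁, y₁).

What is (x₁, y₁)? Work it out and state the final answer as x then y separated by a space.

401 20

[20; 20,40] for √402; ℓ=2 ⇒ convergent index 1
i=0: a=20 ⇒ p=20, q=1
i=1: a=20 ⇒ p=401, q=20
(x₁, y₁) = (401, 20);  401² − 402·20² = 1 ✓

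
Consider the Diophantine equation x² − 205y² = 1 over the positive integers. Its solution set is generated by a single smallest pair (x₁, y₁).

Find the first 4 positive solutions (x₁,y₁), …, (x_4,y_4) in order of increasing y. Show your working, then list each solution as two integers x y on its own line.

39689 2772
3150433441 220035816
250075105640009 17466002999676
19850461732342200961 1386416385888245712

√205 → a₀=14, period (3,6,1,4,1,6,3,28); ℓ=8 even so k=7
i=0: a=14 ⇒ p=14, q=1
…
i=2: a=6 ⇒ p=272, q=19
i=3: a=1 ⇒ p=315, q=22
i=4: a=4 ⇒ p=1532, q=107
…
i=6: a=6 ⇒ p=12614, q=881
i=7: a=3 ⇒ p=39689, q=2772
fundamental: x₁=39689, y₁=2772  (since 1575216721 − 205·7683984 = 1)
(x_2, y_2) = (39689·39689 + 205·2772·2772, 39689·2772 + 2772·39689) = (3150433441, 220035816)
(x_3, y_3) = (39689·3150433441 + 205·2772·220035816, 39689·220035816 + 2772·3150433441) = (250075105640009, 17466002999676)
(x_4, y_4) = (39689·250075105640009 + 205·2772·17466002999676, 39689·17466002999676 + 2772·250075105640009) = (19850461732342200961, 1386416385888245712)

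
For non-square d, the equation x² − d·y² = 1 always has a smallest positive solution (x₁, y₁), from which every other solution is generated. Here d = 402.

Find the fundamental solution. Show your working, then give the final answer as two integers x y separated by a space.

401 20

[20; 20,40] for √402; ℓ=2 ⇒ convergent index 1
step 0: (20, 1)  from 20·(1,0) + (0,1)
step 1: (401, 20)  from 20·(20,1) + (1,0)
fundamental: x₁=401, y₁=20  (since 160801 − 402·400 = 1)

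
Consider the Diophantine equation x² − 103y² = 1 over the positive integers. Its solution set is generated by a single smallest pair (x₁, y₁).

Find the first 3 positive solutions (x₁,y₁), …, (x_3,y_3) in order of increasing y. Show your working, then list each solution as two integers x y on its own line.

√103 = [10; 6,1,2,1,1,9,1,1,2,1,6,20, …], period ℓ=12 (even) → k=11
i=0: a=10 ⇒ p=10, q=1
…
i=6: a=9 ⇒ p=4567, q=450
i=7: a=1 ⇒ p=5044, q=497
…
i=9: a=2 ⇒ p=24266, q=2391
i=10: a=1 ⇒ p=33877, q=3338
i=11: a=6 ⇒ p=227528, q=22419
→ (227528, 22419).  Check: 227528²=51768990784, 103·22419²=51768990783, difference 1.
(227528+22419√103)^2 = 103537981567 + 10201900464√103
(227528+22419√103)^3 = 47115579739725224 + 4642436017523565√103

227528 22419
103537981567 10201900464
47115579739725224 4642436017523565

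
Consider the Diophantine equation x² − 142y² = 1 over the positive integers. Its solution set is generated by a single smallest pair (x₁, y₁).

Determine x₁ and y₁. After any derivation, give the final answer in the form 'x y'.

143 12

[11; 1,10,1,22] for √142; ℓ=4 ⇒ convergent index 3
i=0: a=11 ⇒ p=11, q=1
…
i=2: a=10 ⇒ p=131, q=11
i=3: a=1 ⇒ p=143, q=12
→ (143, 12).  Check: 143²=20449, 142·12²=20448, difference 1.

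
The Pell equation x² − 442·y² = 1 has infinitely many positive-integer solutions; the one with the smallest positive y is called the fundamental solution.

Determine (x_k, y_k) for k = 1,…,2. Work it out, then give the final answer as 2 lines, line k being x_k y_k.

√442 → a₀=21, period (42); ℓ=1 odd so k=1
i=0: a=21 ⇒ p=21, q=1
i=1: a=42 ⇒ p=883, q=42
→ (883, 42).  Check: 883²=779689, 442·42²=779688, difference 1.
n=2: (883,42)∘(883,42) = (883·883+442·42·42, 883·42+42·883) = (1559377,74172)

883 42
1559377 74172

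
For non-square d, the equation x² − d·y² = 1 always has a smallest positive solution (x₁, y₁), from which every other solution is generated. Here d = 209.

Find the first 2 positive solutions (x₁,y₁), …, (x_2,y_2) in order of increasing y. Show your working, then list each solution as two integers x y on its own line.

46551 3220
4333991201 299788440

[14; 2,5,3,2,3,5,2,28] for √209; ℓ=8 ⇒ convergent index 7
a_0=14:  p_0=14·1+0=14,  q_0=14·0+1=1
…
a_4=2:  p_4=2·506+159=1171,  q_4=2·35+11=81
a_5=3:  p_5=3·1171+506=4019,  q_5=3·81+35=278
a_6=5:  p_6=5·4019+1171=21266,  q_6=5·278+81=1471
a_7=2:  p_7=2·21266+4019=46551,  q_7=2·1471+278=3220
(x₁, y₁) = (46551, 3220);  46551² − 209·3220² = 1 ✓
(46551+3220√209)^2 = 4333991201 + 299788440√209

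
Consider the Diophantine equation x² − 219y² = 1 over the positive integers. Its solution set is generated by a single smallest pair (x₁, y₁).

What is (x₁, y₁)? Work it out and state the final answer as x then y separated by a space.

74 5

[14; 1,3,1,28] for √219; ℓ=4 ⇒ convergent index 3
step 0: (14, 1)  from 14·(1,0) + (0,1)
step 1: (15, 1)  from 1·(14,1) + (1,0)
step 2: (59, 4)  from 3·(15,1) + (14,1)
step 3: (74, 5)  from 1·(59,4) + (15,1)
→ (74, 5).  Check: 74²=5476, 219·5²=5475, difference 1.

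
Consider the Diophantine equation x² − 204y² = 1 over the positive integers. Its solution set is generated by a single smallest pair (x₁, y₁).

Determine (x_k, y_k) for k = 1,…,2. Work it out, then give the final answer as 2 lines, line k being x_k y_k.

4999 350
49980001 3499300

[14; 3,1,1,6,1,1,3,28] for √204; ℓ=8 ⇒ convergent index 7
a_0=14:  p_0=14·1+0=14,  q_0=14·0+1=1
…
a_3=1:  p_3=1·57+43=100,  q_3=1·4+3=7
a_4=6:  p_4=6·100+57=657,  q_4=6·7+4=46
a_5=1:  p_5=1·657+100=757,  q_5=1·46+7=53
a_6=1:  p_6=1·757+657=1414,  q_6=1·53+46=99
a_7=3:  p_7=3·1414+757=4999,  q_7=3·99+53=350
fundamental: x₁=4999, y₁=350  (since 24990001 − 204·122500 = 1)
n=2: (4999,350)∘(4999,350) = (4999·4999+204·350·350, 4999·350+350·4999) = (49980001,3499300)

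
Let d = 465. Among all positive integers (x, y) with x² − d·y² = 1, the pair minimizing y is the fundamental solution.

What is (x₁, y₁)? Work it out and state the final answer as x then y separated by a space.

√465 = [21; 1,1,3,2,2,2,3,1,1,42, …], period ℓ=10 (even) → k=9
a_0=21:  p_0=21·1+0=21,  q_0=21·0+1=1
a_1=1:  p_1=1·21+1=22,  q_1=1·1+0=1
a_2=1:  p_2=1·22+21=43,  q_2=1·1+1=2
a_3=3:  p_3=3·43+22=151,  q_3=3·2+1=7
a_4=2:  p_4=2·151+43=345,  q_4=2·7+2=16
a_5=2:  p_5=2·345+151=841,  q_5=2·16+7=39
a_6=2:  p_6=2·841+345=2027,  q_6=2·39+16=94
a_7=3:  p_7=3·2027+841=6922,  q_7=3·94+39=321
a_8=1:  p_8=1·6922+2027=8949,  q_8=1·321+94=415
a_9=1:  p_9=1·8949+6922=15871,  q_9=1·415+321=736
fundamental: x₁=15871, y₁=736  (since 251888641 − 465·541696 = 1)

15871 736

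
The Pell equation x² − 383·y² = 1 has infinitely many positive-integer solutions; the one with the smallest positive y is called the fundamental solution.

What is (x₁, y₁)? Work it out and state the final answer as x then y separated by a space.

18768 959

√383 = [19; 1,1,3,19,3,1,1,38, …], period ℓ=8 (even) → k=7
k=0  a_k=19  p_k/q_k = 19/1
k=1  a_k=1  p_k/q_k = 20/1
…
k=4  a_k=19  p_k/q_k = 2642/135
k=5  a_k=3  p_k/q_k = 8063/412
k=6  a_k=1  p_k/q_k = 10705/547
k=7  a_k=1  p_k/q_k = 18768/959
fundamental: x₁=18768, y₁=959  (since 352237824 − 383·919681 = 1)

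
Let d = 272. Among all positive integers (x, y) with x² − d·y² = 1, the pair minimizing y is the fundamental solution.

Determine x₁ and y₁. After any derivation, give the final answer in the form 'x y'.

√272 → a₀=16, period (2,32); ℓ=2 even so k=1
step 0: (16, 1)  from 16·(1,0) + (0,1)
step 1: (33, 2)  from 2·(16,1) + (1,0)
(x₁, y₁) = (33, 2);  33² − 272·2² = 1 ✓

33 2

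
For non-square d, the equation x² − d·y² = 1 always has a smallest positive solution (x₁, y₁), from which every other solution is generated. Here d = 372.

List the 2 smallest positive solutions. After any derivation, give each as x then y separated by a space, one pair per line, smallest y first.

12151 630
295293601 15310260

[19; 3,2,12,2,3,38] for √372; ℓ=6 ⇒ convergent index 5
a_0=19:  p_0=19·1+0=19,  q_0=19·0+1=1
a_1=3:  p_1=3·19+1=58,  q_1=3·1+0=3
a_2=2:  p_2=2·58+19=135,  q_2=2·3+1=7
…
a_4=2:  p_4=2·1678+135=3491,  q_4=2·87+7=181
a_5=3:  p_5=3·3491+1678=12151,  q_5=3·181+87=630
(x₁, y₁) = (12151, 630);  12151² − 372·630² = 1 ✓
(12151+630√372)^2 = 295293601 + 15310260√372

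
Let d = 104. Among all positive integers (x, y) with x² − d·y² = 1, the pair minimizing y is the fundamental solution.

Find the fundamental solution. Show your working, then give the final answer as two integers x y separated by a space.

√104 → a₀=10, period (5,20); ℓ=2 even so k=1
i=0: a=10 ⇒ p=10, q=1
i=1: a=5 ⇒ p=51, q=5
→ (51, 5).  Check: 51²=2601, 104·5²=2600, difference 1.

51 5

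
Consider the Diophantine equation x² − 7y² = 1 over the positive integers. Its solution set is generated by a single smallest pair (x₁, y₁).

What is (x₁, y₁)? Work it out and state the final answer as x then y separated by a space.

8 3

√7 → a₀=2, period (1,1,1,4); ℓ=4 even so k=3
k=0  a_k=2  p_k/q_k = 2/1
k=1  a_k=1  p_k/q_k = 3/1
k=2  a_k=1  p_k/q_k = 5/2
k=3  a_k=1  p_k/q_k = 8/3
(x₁, y₁) = (8, 3);  8² − 7·3² = 1 ✓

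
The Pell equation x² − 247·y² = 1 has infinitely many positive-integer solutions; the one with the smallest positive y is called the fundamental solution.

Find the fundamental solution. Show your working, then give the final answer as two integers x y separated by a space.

85292 5427

√247 → a₀=15, period (1,2,1,1,9,1,9,1,1,2,1,30); ℓ=12 even so k=11
a_0=15:  p_0=15·1+0=15,  q_0=15·0+1=1
a_1=1:  p_1=1·15+1=16,  q_1=1·1+0=1
…
a_5=9:  p_5=9·110+63=1053,  q_5=9·7+4=67
…
a_8=1:  p_8=1·11520+1163=12683,  q_8=1·733+74=807
…
a_10=2:  p_10=2·24203+12683=61089,  q_10=2·1540+807=3887
a_11=1:  p_11=1·61089+24203=85292,  q_11=1·3887+1540=5427
fundamental: x₁=85292, y₁=5427  (since 7274725264 − 247·29452329 = 1)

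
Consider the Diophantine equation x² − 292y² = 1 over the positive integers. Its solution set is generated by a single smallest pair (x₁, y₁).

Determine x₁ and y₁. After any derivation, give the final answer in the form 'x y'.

2281249 133500

d=292: √d = [17; 11,2,1,3,8,3,1,2,11,34] (ℓ=10, even), read p_9/q_9
step 0: (17, 1)  from 17·(1,0) + (0,1)
step 1: (188, 11)  from 11·(17,1) + (1,0)
step 2: (393, 23)  from 2·(188,11) + (17,1)
step 3: (581, 34)  from 1·(393,23) + (188,11)
step 4: (2136, 125)  from 3·(581,34) + (393,23)
step 5: (17669, 1034)  from 8·(2136,125) + (581,34)
step 6: (55143, 3227)  from 3·(17669,1034) + (2136,125)
…
step 8: (200767, 11749)  from 2·(72812,4261) + (55143,3227)
step 9: (2281249, 133500)  from 11·(200767,11749) + (72812,4261)
fundamental: x₁=2281249, y₁=133500  (since 5204097000001 − 292·17822250000 = 1)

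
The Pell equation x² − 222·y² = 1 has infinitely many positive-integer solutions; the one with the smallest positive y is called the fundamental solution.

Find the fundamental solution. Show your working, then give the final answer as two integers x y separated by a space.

√222 → a₀=14, period (1,8,1,28); ℓ=4 even so k=3
step 0: (14, 1)  from 14·(1,0) + (0,1)
…
step 2: (134, 9)  from 8·(15,1) + (14,1)
step 3: (149, 10)  from 1·(134,9) + (15,1)
(x₁, y₁) = (149, 10);  149² − 222·10² = 1 ✓

149 10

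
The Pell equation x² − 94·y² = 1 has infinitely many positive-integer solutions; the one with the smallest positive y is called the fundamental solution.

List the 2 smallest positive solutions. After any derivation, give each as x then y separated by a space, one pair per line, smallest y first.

d=94: √d = [9; 1,2,3,1,1,…,2,1,18] (ℓ=16, even), read p_15/q_15
i=0: a=9 ⇒ p=9, q=1
i=1: a=1 ⇒ p=10, q=1
…
i=4: a=1 ⇒ p=126, q=13
i=5: a=1 ⇒ p=223, q=23
…
i=12: a=1 ⇒ p=184493, q=19029
…
i=14: a=2 ⇒ p=1490361, q=153719
i=15: a=1 ⇒ p=2143295, q=221064
→ (2143295, 221064).  Check: 2143295²=4593713457025, 94·221064²=4593713457024, difference 1.
(2143295+221064√94)^2 = 9187426914049 + 947610731760√94

2143295 221064
9187426914049 947610731760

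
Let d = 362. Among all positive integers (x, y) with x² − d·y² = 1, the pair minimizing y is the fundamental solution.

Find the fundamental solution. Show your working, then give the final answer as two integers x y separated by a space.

723 38

√362 → a₀=19, period (38); ℓ=1 odd so k=1
step 0: (19, 1)  from 19·(1,0) + (0,1)
step 1: (723, 38)  from 38·(19,1) + (1,0)
→ (723, 38).  Check: 723²=522729, 362·38²=522728, difference 1.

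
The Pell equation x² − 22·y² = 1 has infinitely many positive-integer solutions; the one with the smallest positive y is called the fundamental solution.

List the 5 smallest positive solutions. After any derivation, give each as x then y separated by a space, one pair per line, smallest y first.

[4; 1,2,4,2,1,8] for √22; ℓ=6 ⇒ convergent index 5
a_0=4:  p_0=4·1+0=4,  q_0=4·0+1=1
a_1=1:  p_1=1·4+1=5,  q_1=1·1+0=1
a_2=2:  p_2=2·5+4=14,  q_2=2·1+1=3
a_3=4:  p_3=4·14+5=61,  q_3=4·3+1=13
a_4=2:  p_4=2·61+14=136,  q_4=2·13+3=29
a_5=1:  p_5=1·136+61=197,  q_5=1·29+13=42
(x₁, y₁) = (197, 42);  197² − 22·42² = 1 ✓
n=2: (197,42)∘(197,42) = (197·197+22·42·42, 197·42+42·197) = (77617,16548)
n=3: (77617,16548)∘(197,42) = (197·77617+22·42·16548, 197·16548+42·77617) = (30580901,6519870)
n=4: (30580901,6519870)∘(197,42) = (197·30580901+22·42·6519870, 197·6519870+42·30580901) = (12048797377,2568812232)
n=5: (12048797377,2568812232)∘(197,42) = (197·12048797377+22·42·2568812232, 197·2568812232+42·12048797377) = (4747195585637,1012105499538)

197 42
77617 16548
30580901 6519870
12048797377 2568812232
4747195585637 1012105499538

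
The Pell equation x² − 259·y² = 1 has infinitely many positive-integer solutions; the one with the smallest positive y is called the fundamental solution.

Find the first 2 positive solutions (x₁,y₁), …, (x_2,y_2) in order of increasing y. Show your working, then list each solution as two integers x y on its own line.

√259 → a₀=16, period (10,1,2,3,4,3,2,1,10,32); ℓ=10 even so k=9
i=0: a=16 ⇒ p=16, q=1
…
i=6: a=3 ⇒ p=23931, q=1487
i=7: a=2 ⇒ p=55265, q=3434
i=8: a=1 ⇒ p=79196, q=4921
i=9: a=10 ⇒ p=847225, q=52644
→ (847225, 52644).  Check: 847225²=717790200625, 259·52644²=717790200624, difference 1.
(x_2, y_2) = (847225·847225 + 259·52644·52644, 847225·52644 + 52644·847225) = (1435580401249, 89202625800)

847225 52644
1435580401249 89202625800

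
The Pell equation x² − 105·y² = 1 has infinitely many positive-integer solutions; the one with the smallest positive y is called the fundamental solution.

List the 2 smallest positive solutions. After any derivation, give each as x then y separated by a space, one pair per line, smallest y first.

41 4
3361 328

d=105: √d = [10; 4,20] (ℓ=2, even), read p_1/q_1
k=0  a_k=10  p_k/q_k = 10/1
k=1  a_k=4  p_k/q_k = 41/4
→ (41, 4).  Check: 41²=1681, 105·4²=1680, difference 1.
n=2: (41,4)∘(41,4) = (41·41+105·4·4, 41·4+4·41) = (3361,328)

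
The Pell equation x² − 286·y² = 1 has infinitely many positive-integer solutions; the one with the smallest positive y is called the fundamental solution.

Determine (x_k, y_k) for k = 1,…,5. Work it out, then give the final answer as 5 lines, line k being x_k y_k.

561835 33222
631317134449 37330564740
709392124465745995 41947235681362578
797122648497793485067201 47134850318039357456520
895702806436806213240996001675 52964017256829337557486465822

√286 = [16; 1,10,3,3,2,3,3,10,1,32, …], period ℓ=10 (even) → k=9
step 0: (16, 1)  from 16·(1,0) + (0,1)
…
step 2: (186, 11)  from 10·(17,1) + (16,1)
…
step 4: (1911, 113)  from 3·(575,34) + (186,11)
…
step 6: (15102, 893)  from 3·(4397,260) + (1911,113)
step 7: (49703, 2939)  from 3·(15102,893) + (4397,260)
step 8: (512132, 30283)  from 10·(49703,2939) + (15102,893)
step 9: (561835, 33222)  from 1·(512132,30283) + (49703,2939)
(x₁, y₁) = (561835, 33222);  561835² − 286·33222² = 1 ✓
n=2: (561835,33222)∘(561835,33222) = (561835·561835+286·33222·33222, 561835·33222+33222·561835) = (631317134449,37330564740)
n=3: (631317134449,37330564740)∘(561835,33222) = (561835·631317134449+286·33222·37330564740, 561835·37330564740+33222·631317134449) = (709392124465745995,41947235681362578)
n=4: (709392124465745995,41947235681362578)∘(561835,33222) = (561835·709392124465745995+286·33222·41947235681362578, 561835·41947235681362578+33222·709392124465745995) = (797122648497793485067201,47134850318039357456520)
n=5: (797122648497793485067201,47134850318039357456520)∘(561835,33222) = (561835·797122648497793485067201+286·33222·47134850318039357456520, 561835·47134850318039357456520+33222·797122648497793485067201) = (895702806436806213240996001675,52964017256829337557486465822)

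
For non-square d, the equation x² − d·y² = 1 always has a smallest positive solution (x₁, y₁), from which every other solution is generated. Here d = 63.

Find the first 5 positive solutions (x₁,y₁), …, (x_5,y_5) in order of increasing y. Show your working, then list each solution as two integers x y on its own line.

8 1
127 16
2024 255
32257 4064
514088 64769

[7; 1,14] for √63; ℓ=2 ⇒ convergent index 1
i=0: a=7 ⇒ p=7, q=1
i=1: a=1 ⇒ p=8, q=1
→ (8, 1).  Check: 8²=64, 63·1²=63, difference 1.
n=2: (8,1)∘(8,1) = (8·8+63·1·1, 8·1+1·8) = (127,16)
n=3: (127,16)∘(8,1) = (8·127+63·1·16, 8·16+1·127) = (2024,255)
n=4: (2024,255)∘(8,1) = (8·2024+63·1·255, 8·255+1·2024) = (32257,4064)
n=5: (32257,4064)∘(8,1) = (8·32257+63·1·4064, 8·4064+1·32257) = (514088,64769)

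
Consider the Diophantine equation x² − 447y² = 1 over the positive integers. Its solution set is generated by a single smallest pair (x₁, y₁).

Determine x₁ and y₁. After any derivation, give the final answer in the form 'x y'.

d=447: √d = [21; 7,42] (ℓ=2, even), read p_1/q_1
k=0  a_k=21  p_k/q_k = 21/1
k=1  a_k=7  p_k/q_k = 148/7
→ (148, 7).  Check: 148²=21904, 447·7²=21903, difference 1.

148 7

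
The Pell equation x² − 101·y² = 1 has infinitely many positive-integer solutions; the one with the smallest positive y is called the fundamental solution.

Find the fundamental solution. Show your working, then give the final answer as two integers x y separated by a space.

√101 = [10; 20, …], period ℓ=1 (odd) → k=1
a_0=10:  p_0=10·1+0=10,  q_0=10·0+1=1
a_1=20:  p_1=20·10+1=201,  q_1=20·1+0=20
fundamental: x₁=201, y₁=20  (since 40401 − 101·400 = 1)

201 20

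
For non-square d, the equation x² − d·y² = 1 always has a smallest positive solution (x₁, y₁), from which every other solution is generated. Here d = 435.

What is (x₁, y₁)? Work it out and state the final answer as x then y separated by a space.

146 7

d=435: √d = [20; 1,5,1,40] (ℓ=4, even), read p_3/q_3
i=0: a=20 ⇒ p=20, q=1
…
i=2: a=5 ⇒ p=125, q=6
i=3: a=1 ⇒ p=146, q=7
(x₁, y₁) = (146, 7);  146² − 435·7² = 1 ✓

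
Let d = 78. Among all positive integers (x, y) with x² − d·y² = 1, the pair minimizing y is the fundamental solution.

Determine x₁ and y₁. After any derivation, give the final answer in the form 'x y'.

53 6

√78 → a₀=8, period (1,4,1,16); ℓ=4 even so k=3
k=0  a_k=8  p_k/q_k = 8/1
…
k=2  a_k=4  p_k/q_k = 44/5
k=3  a_k=1  p_k/q_k = 53/6
(x₁, y₁) = (53, 6);  53² − 78·6² = 1 ✓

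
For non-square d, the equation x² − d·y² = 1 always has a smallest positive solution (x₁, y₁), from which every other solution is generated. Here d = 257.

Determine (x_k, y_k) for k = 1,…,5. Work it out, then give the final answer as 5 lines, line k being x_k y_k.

d=257: √d = [16; 32] (ℓ=1, odd), read p_1/q_1
k=0  a_k=16  p_k/q_k = 16/1
k=1  a_k=32  p_k/q_k = 513/32
(x₁, y₁) = (513, 32);  513² − 257·32² = 1 ✓
(513+32√257)^2 = 526337 + 32832√257
(513+32√257)^3 = 540021249 + 33685600√257
(513+32√257)^4 = 554061275137 + 34561392768√257
(513+32√257)^5 = 568466328269313 + 35459955294368√257

513 32
526337 32832
540021249 33685600
554061275137 34561392768
568466328269313 35459955294368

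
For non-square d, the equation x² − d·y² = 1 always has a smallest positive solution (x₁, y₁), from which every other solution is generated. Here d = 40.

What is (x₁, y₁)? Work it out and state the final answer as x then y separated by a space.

√40 = [6; 3,12, …], period ℓ=2 (even) → k=1
i=0: a=6 ⇒ p=6, q=1
i=1: a=3 ⇒ p=19, q=3
(x₁, y₁) = (19, 3);  19² − 40·3² = 1 ✓

19 3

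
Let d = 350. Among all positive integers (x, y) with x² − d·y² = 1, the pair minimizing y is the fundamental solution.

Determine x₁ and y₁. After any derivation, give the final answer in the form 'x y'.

d=350: √d = [18; 1,2,2,2,1,36] (ℓ=6, even), read p_5/q_5
i=0: a=18 ⇒ p=18, q=1
i=1: a=1 ⇒ p=19, q=1
…
i=4: a=2 ⇒ p=318, q=17
i=5: a=1 ⇒ p=449, q=24
(x₁, y₁) = (449, 24);  449² − 350·24² = 1 ✓

449 24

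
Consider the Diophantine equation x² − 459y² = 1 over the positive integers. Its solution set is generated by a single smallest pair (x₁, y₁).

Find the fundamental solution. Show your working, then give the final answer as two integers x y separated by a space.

[21; 2,2,1,4,21,4,1,2,2,42] for √459; ℓ=10 ⇒ convergent index 9
step 0: (21, 1)  from 21·(1,0) + (0,1)
…
step 2: (107, 5)  from 2·(43,2) + (21,1)
step 3: (150, 7)  from 1·(107,5) + (43,2)
step 4: (707, 33)  from 4·(150,7) + (107,5)
…
step 8: (212079, 9899)  from 2·(75692,3533) + (60695,2833)
step 9: (499850, 23331)  from 2·(212079,9899) + (75692,3533)
fundamental: x₁=499850, y₁=23331  (since 249850022500 − 459·544335561 = 1)

499850 23331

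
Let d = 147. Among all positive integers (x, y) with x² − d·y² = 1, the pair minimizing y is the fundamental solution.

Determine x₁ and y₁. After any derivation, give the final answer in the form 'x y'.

d=147: √d = [12; 8,24] (ℓ=2, even), read p_1/q_1
a_0=12:  p_0=12·1+0=12,  q_0=12·0+1=1
a_1=8:  p_1=8·12+1=97,  q_1=8·1+0=8
→ (97, 8).  Check: 97²=9409, 147·8²=9408, difference 1.

97 8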